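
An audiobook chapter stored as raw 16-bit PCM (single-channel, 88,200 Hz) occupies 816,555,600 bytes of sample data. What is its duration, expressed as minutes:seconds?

Byte rate = 88,200 × 2 × 1 = 176,400 bytes/s.
Duration = 816,555,600 / 176,400 = 4,629 s.
4,629 s = 77:09.

77:09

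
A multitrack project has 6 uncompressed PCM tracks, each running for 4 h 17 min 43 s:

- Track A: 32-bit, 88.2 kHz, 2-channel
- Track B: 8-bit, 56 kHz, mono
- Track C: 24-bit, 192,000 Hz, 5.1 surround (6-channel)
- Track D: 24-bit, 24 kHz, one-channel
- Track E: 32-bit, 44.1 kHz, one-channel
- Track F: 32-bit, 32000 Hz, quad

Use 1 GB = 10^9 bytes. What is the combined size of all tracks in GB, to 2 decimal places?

4 h 17 min 43 s = 15,463 s.
Track A: 88,200 × 15,463 × 4 × 2 = 10,910,692,800 bytes.
Track B: 56,000 × 15,463 × 1 × 1 = 865,928,000 bytes.
Track C: 192,000 × 15,463 × 3 × 6 = 53,440,128,000 bytes.
Track D: 24,000 × 15,463 × 3 × 1 = 1,113,336,000 bytes.
Track E: 44,100 × 15,463 × 4 × 1 = 2,727,673,200 bytes.
Track F: 32,000 × 15,463 × 4 × 4 = 7,917,056,000 bytes.
Total = 76,974,814,000 bytes = 76.97 GB.

76.97 GB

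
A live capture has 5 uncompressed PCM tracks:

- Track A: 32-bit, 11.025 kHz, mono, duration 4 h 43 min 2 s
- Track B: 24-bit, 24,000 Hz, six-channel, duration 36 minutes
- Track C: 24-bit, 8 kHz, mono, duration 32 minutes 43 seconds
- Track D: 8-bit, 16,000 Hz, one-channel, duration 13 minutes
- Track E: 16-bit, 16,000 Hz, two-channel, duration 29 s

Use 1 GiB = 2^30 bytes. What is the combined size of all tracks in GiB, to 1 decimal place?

1.6 GiB

Track A: 4 h 43 min 2 s = 16,982 s; 11,025 × 16,982 × 4 × 1 = 748,906,200 bytes.
Track B: 36 minutes = 2,160 s; 24,000 × 2,160 × 3 × 6 = 933,120,000 bytes.
Track C: 32 minutes 43 seconds = 1,963 s; 8,000 × 1,963 × 3 × 1 = 47,112,000 bytes.
Track D: 13 minutes = 780 s; 16,000 × 780 × 1 × 1 = 12,480,000 bytes.
Track E: 16,000 × 29 × 2 × 2 = 1,856,000 bytes.
Total = 1,743,474,200 bytes = 1.6 GiB.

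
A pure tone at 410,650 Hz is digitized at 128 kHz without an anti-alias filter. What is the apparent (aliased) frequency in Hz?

Nyquist = 128,000/2 = 64,000 Hz; 410,650 Hz exceeds it.
Alias = |410,650 − 3×128,000| = |410,650 − 384,000| = 26,650 Hz.

26,650 Hz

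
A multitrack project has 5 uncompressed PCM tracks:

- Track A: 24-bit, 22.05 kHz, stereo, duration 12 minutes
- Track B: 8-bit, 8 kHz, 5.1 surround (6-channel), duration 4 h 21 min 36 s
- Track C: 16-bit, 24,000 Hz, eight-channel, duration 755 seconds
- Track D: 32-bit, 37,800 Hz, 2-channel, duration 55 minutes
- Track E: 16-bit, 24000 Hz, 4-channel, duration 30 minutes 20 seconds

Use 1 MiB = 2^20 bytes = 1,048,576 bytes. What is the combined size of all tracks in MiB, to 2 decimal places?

2370.78 MiB

Track A: 12 minutes = 720 s; 22,050 × 720 × 3 × 2 = 95,256,000 bytes.
Track B: 4 h 21 min 36 s = 15,696 s; 8,000 × 15,696 × 1 × 6 = 753,408,000 bytes.
Track C: 24,000 × 755 × 2 × 8 = 289,920,000 bytes.
Track D: 55 minutes = 3,300 s; 37,800 × 3,300 × 4 × 2 = 997,920,000 bytes.
Track E: 30 minutes 20 seconds = 1,820 s; 24,000 × 1,820 × 2 × 4 = 349,440,000 bytes.
Total = 2,485,944,000 bytes = 2370.78 MiB.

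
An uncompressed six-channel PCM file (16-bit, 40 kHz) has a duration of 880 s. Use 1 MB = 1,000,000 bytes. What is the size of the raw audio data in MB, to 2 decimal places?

422.40 MB

Bytes = 40,000 samples/s × 880 s × 2 bytes/sample × 6 ch = 422,400,000 bytes.
422,400,000 / 1,000,000 = 422.40 MB.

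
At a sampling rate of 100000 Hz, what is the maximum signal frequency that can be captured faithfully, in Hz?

Nyquist frequency = sample rate / 2 = 100,000 / 2 = 50,000 Hz.

50,000 Hz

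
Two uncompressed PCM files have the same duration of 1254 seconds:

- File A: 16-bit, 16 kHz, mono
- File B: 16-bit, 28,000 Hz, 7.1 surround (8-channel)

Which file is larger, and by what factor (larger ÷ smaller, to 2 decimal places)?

File A: 16,000 × 2 × 1 = 32,000 bytes/s.
File B: 28,000 × 2 × 8 = 448,000 bytes/s.
File B is larger; ratio = 561,792,000 / 40,128,000 = 14.00.

File B, by a factor of 14.00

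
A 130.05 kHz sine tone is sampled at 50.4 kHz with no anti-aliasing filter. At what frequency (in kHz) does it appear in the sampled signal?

Nyquist = 50,400/2 = 25,200 Hz; 130,050 Hz exceeds it.
Alias = |130,050 − 3×50,400| = |130,050 − 151,200| = 21,150 Hz = 21.15 kHz.

21.15 kHz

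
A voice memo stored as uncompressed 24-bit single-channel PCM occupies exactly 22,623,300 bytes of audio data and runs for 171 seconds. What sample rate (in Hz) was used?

44,100 Hz

Bytes = sample_rate × seconds × bytes_per_sample × channels.
sample_rate = 22,623,300 / (171 × 3 × 1) = 22,623,300 / 513 = 44,100 Hz.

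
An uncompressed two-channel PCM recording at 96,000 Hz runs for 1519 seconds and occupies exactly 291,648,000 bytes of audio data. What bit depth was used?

8 bits

Bytes per sample = 291,648,000 / (96,000 × 1,519 × 2) = 291,648,000 / 291,648,000 = 1.
Bit depth = 1 × 8 = 8 bits.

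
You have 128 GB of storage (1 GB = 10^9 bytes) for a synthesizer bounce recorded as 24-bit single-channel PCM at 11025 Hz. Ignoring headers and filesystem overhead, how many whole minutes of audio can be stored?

64,499 minutes

Uncompressed byte rate = 11,025 × 3 × 1 = 33,075 bytes/s.
Capacity = 128 × 1,000,000,000 = 128,000,000,000 bytes.
128,000,000,000 / 33,075 ≈ 3869992.44 s → 64,499 minutes.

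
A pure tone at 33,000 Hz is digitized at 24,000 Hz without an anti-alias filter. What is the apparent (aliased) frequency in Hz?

9,000 Hz

Nyquist = 24,000/2 = 12,000 Hz; 33,000 Hz exceeds it.
Alias = |33,000 − 1×24,000| = |33,000 − 24,000| = 9,000 Hz.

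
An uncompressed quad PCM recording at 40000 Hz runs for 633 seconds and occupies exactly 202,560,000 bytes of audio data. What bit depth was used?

Bytes per sample = 202,560,000 / (40,000 × 633 × 4) = 202,560,000 / 101,280,000 = 2.
Bit depth = 2 × 8 = 16 bits.

16 bits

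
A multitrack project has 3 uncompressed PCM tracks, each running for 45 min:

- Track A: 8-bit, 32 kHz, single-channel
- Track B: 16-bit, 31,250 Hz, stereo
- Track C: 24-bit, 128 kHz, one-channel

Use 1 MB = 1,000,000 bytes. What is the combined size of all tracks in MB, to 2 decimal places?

1460.70 MB

45 min = 2,700 s.
Track A: 32,000 × 2,700 × 1 × 1 = 86,400,000 bytes.
Track B: 31,250 × 2,700 × 2 × 2 = 337,500,000 bytes.
Track C: 128,000 × 2,700 × 3 × 1 = 1,036,800,000 bytes.
Total = 1,460,700,000 bytes = 1460.70 MB.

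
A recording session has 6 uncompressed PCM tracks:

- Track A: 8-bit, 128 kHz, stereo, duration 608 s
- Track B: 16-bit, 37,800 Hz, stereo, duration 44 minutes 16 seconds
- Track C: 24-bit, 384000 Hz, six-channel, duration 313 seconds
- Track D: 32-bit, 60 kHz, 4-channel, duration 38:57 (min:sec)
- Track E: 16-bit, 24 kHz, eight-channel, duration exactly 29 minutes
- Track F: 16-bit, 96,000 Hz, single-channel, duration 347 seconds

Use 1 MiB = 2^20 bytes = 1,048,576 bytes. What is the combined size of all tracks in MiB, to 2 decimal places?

Track A: 128,000 × 608 × 1 × 2 = 155,648,000 bytes.
Track B: 44 minutes 16 seconds = 2,656 s; 37,800 × 2,656 × 2 × 2 = 401,587,200 bytes.
Track C: 384,000 × 313 × 3 × 6 = 2,163,456,000 bytes.
Track D: 38:57 (min:sec) = 2,337 s; 60,000 × 2,337 × 4 × 4 = 2,243,520,000 bytes.
Track E: exactly 29 minutes = 1,740 s; 24,000 × 1,740 × 2 × 8 = 668,160,000 bytes.
Track F: 96,000 × 347 × 2 × 1 = 66,624,000 bytes.
Total = 5,698,995,200 bytes = 5434.99 MiB.

5434.99 MiB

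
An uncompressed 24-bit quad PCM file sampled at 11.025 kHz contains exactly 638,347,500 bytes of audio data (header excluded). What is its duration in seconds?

4,825 seconds

Byte rate = 11,025 × 3 × 4 = 132,300 bytes/s.
Duration = 638,347,500 / 132,300 = 4,825 s.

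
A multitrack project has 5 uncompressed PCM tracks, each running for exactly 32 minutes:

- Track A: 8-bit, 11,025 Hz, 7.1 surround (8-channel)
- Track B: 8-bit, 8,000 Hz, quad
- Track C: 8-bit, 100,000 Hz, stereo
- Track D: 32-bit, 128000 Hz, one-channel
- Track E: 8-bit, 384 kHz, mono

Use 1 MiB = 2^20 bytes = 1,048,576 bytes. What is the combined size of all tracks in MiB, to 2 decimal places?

2226.93 MiB

exactly 32 minutes = 1,920 s.
Track A: 11,025 × 1,920 × 1 × 8 = 169,344,000 bytes.
Track B: 8,000 × 1,920 × 1 × 4 = 61,440,000 bytes.
Track C: 100,000 × 1,920 × 1 × 2 = 384,000,000 bytes.
Track D: 128,000 × 1,920 × 4 × 1 = 983,040,000 bytes.
Track E: 384,000 × 1,920 × 1 × 1 = 737,280,000 bytes.
Total = 2,335,104,000 bytes = 2226.93 MiB.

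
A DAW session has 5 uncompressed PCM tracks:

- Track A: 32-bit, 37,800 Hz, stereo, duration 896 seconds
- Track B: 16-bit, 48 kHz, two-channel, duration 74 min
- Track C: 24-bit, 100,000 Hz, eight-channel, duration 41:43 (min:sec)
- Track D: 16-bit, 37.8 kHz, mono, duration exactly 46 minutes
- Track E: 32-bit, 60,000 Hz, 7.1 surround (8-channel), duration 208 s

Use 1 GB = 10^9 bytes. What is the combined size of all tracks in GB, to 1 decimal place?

7.7 GB

Track A: 37,800 × 896 × 4 × 2 = 270,950,400 bytes.
Track B: 74 min = 4,440 s; 48,000 × 4,440 × 2 × 2 = 852,480,000 bytes.
Track C: 41:43 (min:sec) = 2,503 s; 100,000 × 2,503 × 3 × 8 = 6,007,200,000 bytes.
Track D: exactly 46 minutes = 2,760 s; 37,800 × 2,760 × 2 × 1 = 208,656,000 bytes.
Track E: 60,000 × 208 × 4 × 8 = 399,360,000 bytes.
Total = 7,738,646,400 bytes = 7.7 GB.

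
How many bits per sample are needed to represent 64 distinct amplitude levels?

log2(64) = 6.

6 bits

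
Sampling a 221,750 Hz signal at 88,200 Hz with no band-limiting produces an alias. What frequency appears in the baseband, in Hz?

Nyquist = 88,200/2 = 44,100 Hz; 221,750 Hz exceeds it.
Alias = |221,750 − 3×88,200| = |221,750 − 264,600| = 42,850 Hz.

42,850 Hz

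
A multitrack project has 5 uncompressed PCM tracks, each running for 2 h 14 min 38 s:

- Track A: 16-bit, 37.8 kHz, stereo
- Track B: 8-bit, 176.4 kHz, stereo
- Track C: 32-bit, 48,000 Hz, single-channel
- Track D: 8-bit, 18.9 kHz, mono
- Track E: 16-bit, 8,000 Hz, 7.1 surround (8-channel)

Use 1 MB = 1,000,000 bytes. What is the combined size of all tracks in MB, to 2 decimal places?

6808.95 MB

2 h 14 min 38 s = 8,078 s.
Track A: 37,800 × 8,078 × 2 × 2 = 1,221,393,600 bytes.
Track B: 176,400 × 8,078 × 1 × 2 = 2,849,918,400 bytes.
Track C: 48,000 × 8,078 × 4 × 1 = 1,550,976,000 bytes.
Track D: 18,900 × 8,078 × 1 × 1 = 152,674,200 bytes.
Track E: 8,000 × 8,078 × 2 × 8 = 1,033,984,000 bytes.
Total = 6,808,946,200 bytes = 6808.95 MB.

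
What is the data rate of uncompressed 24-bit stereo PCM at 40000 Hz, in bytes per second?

Bit rate = 40,000 × 24 × 2 = 1,920,000 bits/s.
1,920,000 / 8 = 240,000 bytes/s.

240,000 bytes/s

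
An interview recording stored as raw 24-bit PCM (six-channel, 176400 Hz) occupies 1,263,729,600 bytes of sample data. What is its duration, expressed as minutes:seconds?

Byte rate = 176,400 × 3 × 6 = 3,175,200 bytes/s.
Duration = 1,263,729,600 / 3,175,200 = 398 s.
398 s = 6:38.

6:38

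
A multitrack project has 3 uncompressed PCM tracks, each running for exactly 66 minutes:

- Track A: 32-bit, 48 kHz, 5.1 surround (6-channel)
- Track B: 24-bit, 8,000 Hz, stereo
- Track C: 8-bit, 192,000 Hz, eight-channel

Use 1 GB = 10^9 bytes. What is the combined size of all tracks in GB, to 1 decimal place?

10.8 GB

exactly 66 minutes = 3,960 s.
Track A: 48,000 × 3,960 × 4 × 6 = 4,561,920,000 bytes.
Track B: 8,000 × 3,960 × 3 × 2 = 190,080,000 bytes.
Track C: 192,000 × 3,960 × 1 × 8 = 6,082,560,000 bytes.
Total = 10,834,560,000 bytes = 10.8 GB.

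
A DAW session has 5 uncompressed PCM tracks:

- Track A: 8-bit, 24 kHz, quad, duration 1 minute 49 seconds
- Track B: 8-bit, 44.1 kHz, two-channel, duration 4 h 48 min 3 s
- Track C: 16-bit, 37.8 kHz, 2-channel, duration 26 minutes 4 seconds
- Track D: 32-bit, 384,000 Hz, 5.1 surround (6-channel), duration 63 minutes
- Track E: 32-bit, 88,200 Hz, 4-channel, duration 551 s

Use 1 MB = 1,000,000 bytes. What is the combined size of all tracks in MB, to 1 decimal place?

Track A: 1 minute 49 seconds = 109 s; 24,000 × 109 × 1 × 4 = 10,464,000 bytes.
Track B: 4 h 48 min 3 s = 17,283 s; 44,100 × 17,283 × 1 × 2 = 1,524,360,600 bytes.
Track C: 26 minutes 4 seconds = 1,564 s; 37,800 × 1,564 × 2 × 2 = 236,476,800 bytes.
Track D: 63 minutes = 3,780 s; 384,000 × 3,780 × 4 × 6 = 34,836,480,000 bytes.
Track E: 88,200 × 551 × 4 × 4 = 777,571,200 bytes.
Total = 37,385,352,600 bytes = 37385.4 MB.

37385.4 MB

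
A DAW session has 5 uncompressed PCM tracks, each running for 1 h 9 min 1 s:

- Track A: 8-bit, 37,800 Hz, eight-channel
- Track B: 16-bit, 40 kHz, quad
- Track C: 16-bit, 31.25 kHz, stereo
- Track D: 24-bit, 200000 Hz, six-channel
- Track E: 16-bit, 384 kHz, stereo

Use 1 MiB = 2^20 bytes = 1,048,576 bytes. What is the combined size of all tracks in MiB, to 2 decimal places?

23234.52 MiB

1 h 9 min 1 s = 4,141 s.
Track A: 37,800 × 4,141 × 1 × 8 = 1,252,238,400 bytes.
Track B: 40,000 × 4,141 × 2 × 4 = 1,325,120,000 bytes.
Track C: 31,250 × 4,141 × 2 × 2 = 517,625,000 bytes.
Track D: 200,000 × 4,141 × 3 × 6 = 14,907,600,000 bytes.
Track E: 384,000 × 4,141 × 2 × 2 = 6,360,576,000 bytes.
Total = 24,363,159,400 bytes = 23234.52 MiB.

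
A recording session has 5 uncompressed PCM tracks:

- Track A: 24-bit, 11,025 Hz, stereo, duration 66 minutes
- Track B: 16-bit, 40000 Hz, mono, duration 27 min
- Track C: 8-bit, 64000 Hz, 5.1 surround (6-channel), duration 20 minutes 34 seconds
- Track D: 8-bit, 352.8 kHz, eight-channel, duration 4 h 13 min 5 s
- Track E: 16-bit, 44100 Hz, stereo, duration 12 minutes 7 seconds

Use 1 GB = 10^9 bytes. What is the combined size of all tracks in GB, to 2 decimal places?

43.85 GB

Track A: 66 minutes = 3,960 s; 11,025 × 3,960 × 3 × 2 = 261,954,000 bytes.
Track B: 27 min = 1,620 s; 40,000 × 1,620 × 2 × 1 = 129,600,000 bytes.
Track C: 20 minutes 34 seconds = 1,234 s; 64,000 × 1,234 × 1 × 6 = 473,856,000 bytes.
Track D: 4 h 13 min 5 s = 15,185 s; 352,800 × 15,185 × 1 × 8 = 42,858,144,000 bytes.
Track E: 12 minutes 7 seconds = 727 s; 44,100 × 727 × 2 × 2 = 128,242,800 bytes.
Total = 43,851,796,800 bytes = 43.85 GB.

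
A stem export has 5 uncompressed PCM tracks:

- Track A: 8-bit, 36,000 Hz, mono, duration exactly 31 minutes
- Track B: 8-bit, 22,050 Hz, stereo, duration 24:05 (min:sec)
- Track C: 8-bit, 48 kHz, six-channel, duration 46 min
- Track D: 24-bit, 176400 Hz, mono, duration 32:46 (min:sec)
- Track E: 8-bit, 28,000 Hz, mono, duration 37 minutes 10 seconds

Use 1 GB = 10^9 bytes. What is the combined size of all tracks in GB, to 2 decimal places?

Track A: exactly 31 minutes = 1,860 s; 36,000 × 1,860 × 1 × 1 = 66,960,000 bytes.
Track B: 24:05 (min:sec) = 1,445 s; 22,050 × 1,445 × 1 × 2 = 63,724,500 bytes.
Track C: 46 min = 2,760 s; 48,000 × 2,760 × 1 × 6 = 794,880,000 bytes.
Track D: 32:46 (min:sec) = 1,966 s; 176,400 × 1,966 × 3 × 1 = 1,040,407,200 bytes.
Track E: 37 minutes 10 seconds = 2,230 s; 28,000 × 2,230 × 1 × 1 = 62,440,000 bytes.
Total = 2,028,411,700 bytes = 2.03 GB.

2.03 GB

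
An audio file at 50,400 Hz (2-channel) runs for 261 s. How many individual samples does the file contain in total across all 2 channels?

50,400 × 261 s × 2 ch = 26,308,800 samples.

26,308,800 samples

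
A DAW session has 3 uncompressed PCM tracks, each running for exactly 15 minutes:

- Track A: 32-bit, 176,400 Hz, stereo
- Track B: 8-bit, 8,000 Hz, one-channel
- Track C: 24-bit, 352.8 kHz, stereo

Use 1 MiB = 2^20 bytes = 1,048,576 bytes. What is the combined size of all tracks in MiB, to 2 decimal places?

exactly 15 minutes = 900 s.
Track A: 176,400 × 900 × 4 × 2 = 1,270,080,000 bytes.
Track B: 8,000 × 900 × 1 × 1 = 7,200,000 bytes.
Track C: 352,800 × 900 × 3 × 2 = 1,905,120,000 bytes.
Total = 3,182,400,000 bytes = 3034.97 MiB.

3034.97 MiB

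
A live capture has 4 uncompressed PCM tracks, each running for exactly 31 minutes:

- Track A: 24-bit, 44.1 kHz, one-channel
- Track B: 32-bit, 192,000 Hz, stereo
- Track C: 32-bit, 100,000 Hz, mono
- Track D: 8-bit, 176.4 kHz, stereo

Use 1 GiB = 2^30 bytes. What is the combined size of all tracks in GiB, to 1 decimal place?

4.2 GiB

exactly 31 minutes = 1,860 s.
Track A: 44,100 × 1,860 × 3 × 1 = 246,078,000 bytes.
Track B: 192,000 × 1,860 × 4 × 2 = 2,856,960,000 bytes.
Track C: 100,000 × 1,860 × 4 × 1 = 744,000,000 bytes.
Track D: 176,400 × 1,860 × 1 × 2 = 656,208,000 bytes.
Total = 4,503,246,000 bytes = 4.2 GiB.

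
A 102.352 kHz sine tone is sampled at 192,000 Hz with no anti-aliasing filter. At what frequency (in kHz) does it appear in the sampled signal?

Nyquist = 192,000/2 = 96,000 Hz; 102,352 Hz exceeds it.
Alias = |102,352 − 1×192,000| = |102,352 − 192,000| = 89,648 Hz = 89.648 kHz.

89.648 kHz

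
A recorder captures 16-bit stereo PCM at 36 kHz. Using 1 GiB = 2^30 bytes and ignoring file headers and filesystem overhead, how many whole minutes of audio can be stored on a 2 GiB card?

248 minutes

Uncompressed byte rate = 36,000 × 2 × 2 = 144,000 bytes/s.
Capacity = 2 × 1,073,741,824 = 2,147,483,648 bytes.
2,147,483,648 / 144,000 ≈ 14913.08 s → 248 minutes.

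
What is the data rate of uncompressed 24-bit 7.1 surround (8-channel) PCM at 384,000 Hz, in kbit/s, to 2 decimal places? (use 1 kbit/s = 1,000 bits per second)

73728.00 kbit/s

Bit rate = 384,000 × 24 × 8 = 73,728,000 bits/s.
= 73728.00 kbit/s.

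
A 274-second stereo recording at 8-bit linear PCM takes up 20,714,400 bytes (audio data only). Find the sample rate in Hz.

37,800 Hz

Bytes = sample_rate × seconds × bytes_per_sample × channels.
sample_rate = 20,714,400 / (274 × 1 × 2) = 20,714,400 / 548 = 37,800 Hz.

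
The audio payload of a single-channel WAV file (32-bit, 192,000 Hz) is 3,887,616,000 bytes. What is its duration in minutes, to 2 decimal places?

84.37 minutes

Byte rate = 192,000 × 4 × 1 = 768,000 bytes/s.
Duration = 3,887,616,000 / 768,000 = 5,062 s.
5,062 s / 60 = 84.37 minutes.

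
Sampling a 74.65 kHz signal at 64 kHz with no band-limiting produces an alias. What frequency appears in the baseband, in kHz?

10.65 kHz

Nyquist = 64,000/2 = 32,000 Hz; 74,650 Hz exceeds it.
Alias = |74,650 − 1×64,000| = |74,650 − 64,000| = 10,650 Hz = 10.65 kHz.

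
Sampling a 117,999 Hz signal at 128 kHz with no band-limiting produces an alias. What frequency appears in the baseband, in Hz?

10,001 Hz

Nyquist = 128,000/2 = 64,000 Hz; 117,999 Hz exceeds it.
Alias = |117,999 − 1×128,000| = |117,999 − 128,000| = 10,001 Hz.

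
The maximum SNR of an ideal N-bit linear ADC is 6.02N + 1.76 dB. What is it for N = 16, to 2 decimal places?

98.08 dB

6.02 × 16 + 1.76 = 98.08 dB.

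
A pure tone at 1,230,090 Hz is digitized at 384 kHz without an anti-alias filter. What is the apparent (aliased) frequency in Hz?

78,090 Hz

Nyquist = 384,000/2 = 192,000 Hz; 1,230,090 Hz exceeds it.
Alias = |1,230,090 − 3×384,000| = |1,230,090 − 1,152,000| = 78,090 Hz.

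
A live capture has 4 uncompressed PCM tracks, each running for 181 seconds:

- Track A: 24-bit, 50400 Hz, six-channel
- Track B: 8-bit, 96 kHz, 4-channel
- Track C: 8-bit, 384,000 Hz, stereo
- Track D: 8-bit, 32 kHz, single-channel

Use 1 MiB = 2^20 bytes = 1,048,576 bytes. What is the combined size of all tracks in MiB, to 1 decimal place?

361.0 MiB

Track A: 50,400 × 181 × 3 × 6 = 164,203,200 bytes.
Track B: 96,000 × 181 × 1 × 4 = 69,504,000 bytes.
Track C: 384,000 × 181 × 1 × 2 = 139,008,000 bytes.
Track D: 32,000 × 181 × 1 × 1 = 5,792,000 bytes.
Total = 378,507,200 bytes = 361.0 MiB.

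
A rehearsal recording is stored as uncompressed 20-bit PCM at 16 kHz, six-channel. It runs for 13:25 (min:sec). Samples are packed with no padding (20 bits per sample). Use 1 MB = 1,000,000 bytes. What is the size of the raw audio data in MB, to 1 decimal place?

Duration = 13:25 (min:sec) = 805 s.
Bits = 16,000 × 805 × 20 × 6 = 1,545,600,000 bits = 193,200,000 bytes.
193,200,000 / 1,000,000 = 193.2 MB.

193.2 MB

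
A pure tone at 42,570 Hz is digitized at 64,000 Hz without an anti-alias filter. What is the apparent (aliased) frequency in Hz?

Nyquist = 64,000/2 = 32,000 Hz; 42,570 Hz exceeds it.
Alias = |42,570 − 1×64,000| = |42,570 − 64,000| = 21,430 Hz.

21,430 Hz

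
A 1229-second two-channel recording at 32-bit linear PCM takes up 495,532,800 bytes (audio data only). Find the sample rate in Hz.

50,400 Hz

Bytes = sample_rate × seconds × bytes_per_sample × channels.
sample_rate = 495,532,800 / (1,229 × 4 × 2) = 495,532,800 / 9,832 = 50,400 Hz.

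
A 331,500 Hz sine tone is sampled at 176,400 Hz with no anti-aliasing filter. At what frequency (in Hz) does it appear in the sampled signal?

Nyquist = 176,400/2 = 88,200 Hz; 331,500 Hz exceeds it.
Alias = |331,500 − 2×176,400| = |331,500 − 352,800| = 21,300 Hz.

21,300 Hz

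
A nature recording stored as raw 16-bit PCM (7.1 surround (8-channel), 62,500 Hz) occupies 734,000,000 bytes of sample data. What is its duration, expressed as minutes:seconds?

12:14

Byte rate = 62,500 × 2 × 8 = 1,000,000 bytes/s.
Duration = 734,000,000 / 1,000,000 = 734 s.
734 s = 12:14.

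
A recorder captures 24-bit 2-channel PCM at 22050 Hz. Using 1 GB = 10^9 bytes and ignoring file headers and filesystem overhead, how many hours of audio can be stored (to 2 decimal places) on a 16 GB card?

Uncompressed byte rate = 22,050 × 3 × 2 = 132,300 bytes/s.
Capacity = 16 × 1,000,000,000 = 16,000,000,000 bytes.
16,000,000,000 / 132,300 ≈ 120937.26 s → 33.59 hours.

33.59 hours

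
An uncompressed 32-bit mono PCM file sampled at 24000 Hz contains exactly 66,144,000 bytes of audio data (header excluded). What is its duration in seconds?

Byte rate = 24,000 × 4 × 1 = 96,000 bytes/s.
Duration = 66,144,000 / 96,000 = 689 s.

689 seconds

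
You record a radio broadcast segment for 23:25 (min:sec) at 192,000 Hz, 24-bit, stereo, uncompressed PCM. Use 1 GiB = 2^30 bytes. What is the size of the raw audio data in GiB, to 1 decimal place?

1.5 GiB

Duration = 23:25 (min:sec) = 1,405 s.
Bytes = 192,000 samples/s × 1,405 s × 3 bytes/sample × 2 ch = 1,618,560,000 bytes.
1,618,560,000 / 1,073,741,824 = 1.5 GiB.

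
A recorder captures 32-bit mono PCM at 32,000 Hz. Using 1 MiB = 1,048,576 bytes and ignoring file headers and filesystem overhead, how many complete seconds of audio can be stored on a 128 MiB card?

1,048 seconds

Uncompressed byte rate = 32,000 × 4 × 1 = 128,000 bytes/s.
Capacity = 128 × 1,048,576 = 134,217,728 bytes.
134,217,728 / 128,000 ≈ 1048.58 s → 1,048 seconds.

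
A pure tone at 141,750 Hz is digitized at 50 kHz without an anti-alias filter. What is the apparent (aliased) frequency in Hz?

Nyquist = 50,000/2 = 25,000 Hz; 141,750 Hz exceeds it.
Alias = |141,750 − 3×50,000| = |141,750 − 150,000| = 8,250 Hz.

8,250 Hz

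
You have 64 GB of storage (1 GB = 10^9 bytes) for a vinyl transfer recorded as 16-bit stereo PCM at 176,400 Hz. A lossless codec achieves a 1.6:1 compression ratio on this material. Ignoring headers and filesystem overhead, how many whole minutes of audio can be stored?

Uncompressed byte rate = 176,400 × 2 × 2 = 705,600 bytes/s.
After 1.6:1 compression, effective rate ≈ 441000 bytes/s.
Capacity = 64 × 1,000,000,000 = 64,000,000,000 bytes.
64,000,000,000 / effective rate ≈ 145124.72 s → 2,418 minutes.

2,418 minutes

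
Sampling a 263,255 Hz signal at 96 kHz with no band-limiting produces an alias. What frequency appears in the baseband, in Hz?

Nyquist = 96,000/2 = 48,000 Hz; 263,255 Hz exceeds it.
Alias = |263,255 − 3×96,000| = |263,255 − 288,000| = 24,745 Hz.

24,745 Hz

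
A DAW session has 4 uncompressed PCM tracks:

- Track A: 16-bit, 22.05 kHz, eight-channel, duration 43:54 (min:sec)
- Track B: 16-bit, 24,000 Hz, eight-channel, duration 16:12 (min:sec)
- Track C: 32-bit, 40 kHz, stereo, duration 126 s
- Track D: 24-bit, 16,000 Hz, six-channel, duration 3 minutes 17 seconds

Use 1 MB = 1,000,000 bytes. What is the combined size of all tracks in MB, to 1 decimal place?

1399.6 MB

Track A: 43:54 (min:sec) = 2,634 s; 22,050 × 2,634 × 2 × 8 = 929,275,200 bytes.
Track B: 16:12 (min:sec) = 972 s; 24,000 × 972 × 2 × 8 = 373,248,000 bytes.
Track C: 40,000 × 126 × 4 × 2 = 40,320,000 bytes.
Track D: 3 minutes 17 seconds = 197 s; 16,000 × 197 × 3 × 6 = 56,736,000 bytes.
Total = 1,399,579,200 bytes = 1399.6 MB.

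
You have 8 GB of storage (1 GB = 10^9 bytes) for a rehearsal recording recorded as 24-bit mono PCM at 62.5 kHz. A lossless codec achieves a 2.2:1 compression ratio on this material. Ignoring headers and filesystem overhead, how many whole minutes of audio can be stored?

1,564 minutes

Uncompressed byte rate = 62,500 × 3 × 1 = 187,500 bytes/s.
After 2.2:1 compression, effective rate ≈ 85227.27 bytes/s.
Capacity = 8 × 1,000,000,000 = 8,000,000,000 bytes.
8,000,000,000 / effective rate ≈ 93866.67 s → 1,564 minutes.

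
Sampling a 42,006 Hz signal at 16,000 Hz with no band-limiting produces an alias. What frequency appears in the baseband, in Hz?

5,994 Hz

Nyquist = 16,000/2 = 8,000 Hz; 42,006 Hz exceeds it.
Alias = |42,006 − 3×16,000| = |42,006 − 48,000| = 5,994 Hz.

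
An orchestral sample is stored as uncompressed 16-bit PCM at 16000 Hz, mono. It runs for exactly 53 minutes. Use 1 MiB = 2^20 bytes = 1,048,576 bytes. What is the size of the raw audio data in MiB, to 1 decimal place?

97.0 MiB

Duration = exactly 53 minutes = 3,180 s.
Bytes = 16,000 samples/s × 3,180 s × 2 bytes/sample × 1 ch = 101,760,000 bytes.
101,760,000 / 1,048,576 = 97.0 MiB.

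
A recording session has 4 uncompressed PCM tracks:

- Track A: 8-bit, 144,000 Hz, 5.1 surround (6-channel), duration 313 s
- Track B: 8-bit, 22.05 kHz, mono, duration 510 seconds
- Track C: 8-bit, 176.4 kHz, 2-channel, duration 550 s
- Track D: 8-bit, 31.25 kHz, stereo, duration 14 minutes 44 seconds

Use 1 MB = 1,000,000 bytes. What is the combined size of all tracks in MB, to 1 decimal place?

Track A: 144,000 × 313 × 1 × 6 = 270,432,000 bytes.
Track B: 22,050 × 510 × 1 × 1 = 11,245,500 bytes.
Track C: 176,400 × 550 × 1 × 2 = 194,040,000 bytes.
Track D: 14 minutes 44 seconds = 884 s; 31,250 × 884 × 1 × 2 = 55,250,000 bytes.
Total = 530,967,500 bytes = 531.0 MB.

531.0 MB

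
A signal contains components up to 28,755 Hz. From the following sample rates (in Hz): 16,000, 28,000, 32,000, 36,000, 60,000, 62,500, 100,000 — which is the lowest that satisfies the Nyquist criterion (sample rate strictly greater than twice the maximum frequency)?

Need sample rate > 2 × 28,755 = 57,510 Hz.
Lowest listed rate above 57,510 Hz is 60,000 Hz.

60,000 Hz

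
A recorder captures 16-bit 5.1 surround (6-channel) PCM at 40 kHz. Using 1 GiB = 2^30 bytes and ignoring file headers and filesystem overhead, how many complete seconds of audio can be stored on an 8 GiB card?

17,895 seconds

Uncompressed byte rate = 40,000 × 2 × 6 = 480,000 bytes/s.
Capacity = 8 × 1,073,741,824 = 8,589,934,592 bytes.
8,589,934,592 / 480,000 ≈ 17895.7 s → 17,895 seconds.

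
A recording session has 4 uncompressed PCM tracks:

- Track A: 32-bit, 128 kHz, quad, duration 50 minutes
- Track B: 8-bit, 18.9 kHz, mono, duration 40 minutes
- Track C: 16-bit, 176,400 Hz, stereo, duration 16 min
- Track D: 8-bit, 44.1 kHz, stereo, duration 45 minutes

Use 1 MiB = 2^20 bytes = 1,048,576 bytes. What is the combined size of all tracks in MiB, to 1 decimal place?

Track A: 50 minutes = 3,000 s; 128,000 × 3,000 × 4 × 4 = 6,144,000,000 bytes.
Track B: 40 minutes = 2,400 s; 18,900 × 2,400 × 1 × 1 = 45,360,000 bytes.
Track C: 16 min = 960 s; 176,400 × 960 × 2 × 2 = 677,376,000 bytes.
Track D: 45 minutes = 2,700 s; 44,100 × 2,700 × 1 × 2 = 238,140,000 bytes.
Total = 7,104,876,000 bytes = 6775.7 MiB.

6775.7 MiB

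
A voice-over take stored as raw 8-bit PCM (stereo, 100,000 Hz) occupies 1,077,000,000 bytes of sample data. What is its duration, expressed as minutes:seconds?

Byte rate = 100,000 × 1 × 2 = 200,000 bytes/s.
Duration = 1,077,000,000 / 200,000 = 5,385 s.
5,385 s = 89:45.

89:45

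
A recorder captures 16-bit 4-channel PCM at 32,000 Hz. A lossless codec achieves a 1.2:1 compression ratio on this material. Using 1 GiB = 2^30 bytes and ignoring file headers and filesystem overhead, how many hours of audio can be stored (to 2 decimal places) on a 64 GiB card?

Uncompressed byte rate = 32,000 × 2 × 4 = 256,000 bytes/s.
After 1.2:1 compression, effective rate ≈ 213333.33 bytes/s.
Capacity = 64 × 1,073,741,824 = 68,719,476,736 bytes.
68,719,476,736 / effective rate ≈ 322122.55 s → 89.48 hours.

89.48 hours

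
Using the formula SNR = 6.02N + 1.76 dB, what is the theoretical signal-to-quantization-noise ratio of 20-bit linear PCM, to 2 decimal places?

6.02 × 20 + 1.76 = 122.16 dB.

122.16 dB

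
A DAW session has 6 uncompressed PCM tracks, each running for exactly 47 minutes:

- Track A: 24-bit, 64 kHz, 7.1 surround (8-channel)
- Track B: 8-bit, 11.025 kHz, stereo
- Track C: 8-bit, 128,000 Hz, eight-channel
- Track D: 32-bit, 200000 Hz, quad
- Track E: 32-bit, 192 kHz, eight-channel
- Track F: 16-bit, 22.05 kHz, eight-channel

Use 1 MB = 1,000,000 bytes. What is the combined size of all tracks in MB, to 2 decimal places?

exactly 47 minutes = 2,820 s.
Track A: 64,000 × 2,820 × 3 × 8 = 4,331,520,000 bytes.
Track B: 11,025 × 2,820 × 1 × 2 = 62,181,000 bytes.
Track C: 128,000 × 2,820 × 1 × 8 = 2,887,680,000 bytes.
Track D: 200,000 × 2,820 × 4 × 4 = 9,024,000,000 bytes.
Track E: 192,000 × 2,820 × 4 × 8 = 17,326,080,000 bytes.
Track F: 22,050 × 2,820 × 2 × 8 = 994,896,000 bytes.
Total = 34,626,357,000 bytes = 34626.36 MB.

34626.36 MB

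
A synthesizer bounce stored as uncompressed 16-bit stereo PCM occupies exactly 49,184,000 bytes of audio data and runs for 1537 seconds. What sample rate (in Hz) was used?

8,000 Hz

Bytes = sample_rate × seconds × bytes_per_sample × channels.
sample_rate = 49,184,000 / (1,537 × 2 × 2) = 49,184,000 / 6,148 = 8,000 Hz.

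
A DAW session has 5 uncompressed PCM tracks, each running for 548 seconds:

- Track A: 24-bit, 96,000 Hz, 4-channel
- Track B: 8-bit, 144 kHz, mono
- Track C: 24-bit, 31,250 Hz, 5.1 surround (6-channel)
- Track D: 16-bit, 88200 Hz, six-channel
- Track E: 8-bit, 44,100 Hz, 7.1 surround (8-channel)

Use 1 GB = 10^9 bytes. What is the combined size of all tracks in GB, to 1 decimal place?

1.8 GB

Track A: 96,000 × 548 × 3 × 4 = 631,296,000 bytes.
Track B: 144,000 × 548 × 1 × 1 = 78,912,000 bytes.
Track C: 31,250 × 548 × 3 × 6 = 308,250,000 bytes.
Track D: 88,200 × 548 × 2 × 6 = 580,003,200 bytes.
Track E: 44,100 × 548 × 1 × 8 = 193,334,400 bytes.
Total = 1,791,795,600 bytes = 1.8 GB.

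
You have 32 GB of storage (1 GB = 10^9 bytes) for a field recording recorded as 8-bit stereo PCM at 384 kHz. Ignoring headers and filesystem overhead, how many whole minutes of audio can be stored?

Uncompressed byte rate = 384,000 × 1 × 2 = 768,000 bytes/s.
Capacity = 32 × 1,000,000,000 = 32,000,000,000 bytes.
32,000,000,000 / 768,000 ≈ 41666.67 s → 694 minutes.

694 minutes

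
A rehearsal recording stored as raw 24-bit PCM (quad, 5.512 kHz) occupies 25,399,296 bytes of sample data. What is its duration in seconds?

384 seconds

Byte rate = 5,512 × 3 × 4 = 66,144 bytes/s.
Duration = 25,399,296 / 66,144 = 384 s.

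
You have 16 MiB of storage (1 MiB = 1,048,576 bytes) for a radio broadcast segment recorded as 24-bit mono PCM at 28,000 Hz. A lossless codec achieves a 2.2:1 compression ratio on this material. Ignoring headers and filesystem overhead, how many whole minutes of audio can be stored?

7 minutes

Uncompressed byte rate = 28,000 × 3 × 1 = 84,000 bytes/s.
After 2.2:1 compression, effective rate ≈ 38181.82 bytes/s.
Capacity = 16 × 1,048,576 = 16,777,216 bytes.
16,777,216 / effective rate ≈ 439.4 s → 7 minutes.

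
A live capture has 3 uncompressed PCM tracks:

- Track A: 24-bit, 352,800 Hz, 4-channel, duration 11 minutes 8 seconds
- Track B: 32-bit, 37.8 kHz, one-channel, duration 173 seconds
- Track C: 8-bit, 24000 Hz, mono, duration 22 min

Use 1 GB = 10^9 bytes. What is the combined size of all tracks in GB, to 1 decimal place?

2.9 GB

Track A: 11 minutes 8 seconds = 668 s; 352,800 × 668 × 3 × 4 = 2,828,044,800 bytes.
Track B: 37,800 × 173 × 4 × 1 = 26,157,600 bytes.
Track C: 22 min = 1,320 s; 24,000 × 1,320 × 1 × 1 = 31,680,000 bytes.
Total = 2,885,882,400 bytes = 2.9 GB.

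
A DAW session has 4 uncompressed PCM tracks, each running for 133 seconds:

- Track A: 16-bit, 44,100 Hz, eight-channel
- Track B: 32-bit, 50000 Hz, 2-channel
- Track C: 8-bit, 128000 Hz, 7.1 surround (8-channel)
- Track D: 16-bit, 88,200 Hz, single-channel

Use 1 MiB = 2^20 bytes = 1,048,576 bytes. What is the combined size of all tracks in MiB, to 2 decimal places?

292.49 MiB

Track A: 44,100 × 133 × 2 × 8 = 93,844,800 bytes.
Track B: 50,000 × 133 × 4 × 2 = 53,200,000 bytes.
Track C: 128,000 × 133 × 1 × 8 = 136,192,000 bytes.
Track D: 88,200 × 133 × 2 × 1 = 23,461,200 bytes.
Total = 306,698,000 bytes = 292.49 MiB.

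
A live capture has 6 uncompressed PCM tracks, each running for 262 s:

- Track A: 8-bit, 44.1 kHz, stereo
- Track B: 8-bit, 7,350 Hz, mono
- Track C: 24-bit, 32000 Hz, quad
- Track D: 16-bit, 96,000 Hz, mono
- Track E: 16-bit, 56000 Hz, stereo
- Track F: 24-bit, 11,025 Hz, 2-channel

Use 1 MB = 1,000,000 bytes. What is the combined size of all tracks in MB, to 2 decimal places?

Track A: 44,100 × 262 × 1 × 2 = 23,108,400 bytes.
Track B: 7,350 × 262 × 1 × 1 = 1,925,700 bytes.
Track C: 32,000 × 262 × 3 × 4 = 100,608,000 bytes.
Track D: 96,000 × 262 × 2 × 1 = 50,304,000 bytes.
Track E: 56,000 × 262 × 2 × 2 = 58,688,000 bytes.
Track F: 11,025 × 262 × 3 × 2 = 17,331,300 bytes.
Total = 251,965,400 bytes = 251.97 MB.

251.97 MB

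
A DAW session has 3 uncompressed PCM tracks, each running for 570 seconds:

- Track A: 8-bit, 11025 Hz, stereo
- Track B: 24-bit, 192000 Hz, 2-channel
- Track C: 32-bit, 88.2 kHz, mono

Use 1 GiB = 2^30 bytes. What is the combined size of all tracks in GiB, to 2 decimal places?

Track A: 11,025 × 570 × 1 × 2 = 12,568,500 bytes.
Track B: 192,000 × 570 × 3 × 2 = 656,640,000 bytes.
Track C: 88,200 × 570 × 4 × 1 = 201,096,000 bytes.
Total = 870,304,500 bytes = 0.81 GiB.

0.81 GiB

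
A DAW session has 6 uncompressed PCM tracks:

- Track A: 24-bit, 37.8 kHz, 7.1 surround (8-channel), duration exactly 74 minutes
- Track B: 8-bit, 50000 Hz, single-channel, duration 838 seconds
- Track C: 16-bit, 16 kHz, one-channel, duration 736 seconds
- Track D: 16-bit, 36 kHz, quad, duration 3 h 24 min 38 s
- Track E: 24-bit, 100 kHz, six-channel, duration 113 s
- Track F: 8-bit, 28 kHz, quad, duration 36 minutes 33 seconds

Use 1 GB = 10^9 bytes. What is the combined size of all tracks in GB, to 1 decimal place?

8.1 GB

Track A: exactly 74 minutes = 4,440 s; 37,800 × 4,440 × 3 × 8 = 4,027,968,000 bytes.
Track B: 50,000 × 838 × 1 × 1 = 41,900,000 bytes.
Track C: 16,000 × 736 × 2 × 1 = 23,552,000 bytes.
Track D: 3 h 24 min 38 s = 12,278 s; 36,000 × 12,278 × 2 × 4 = 3,536,064,000 bytes.
Track E: 100,000 × 113 × 3 × 6 = 203,400,000 bytes.
Track F: 36 minutes 33 seconds = 2,193 s; 28,000 × 2,193 × 1 × 4 = 245,616,000 bytes.
Total = 8,078,500,000 bytes = 8.1 GB.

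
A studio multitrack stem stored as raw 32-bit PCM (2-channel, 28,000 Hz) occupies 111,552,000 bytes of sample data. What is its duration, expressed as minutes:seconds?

Byte rate = 28,000 × 4 × 2 = 224,000 bytes/s.
Duration = 111,552,000 / 224,000 = 498 s.
498 s = 8:18.

8:18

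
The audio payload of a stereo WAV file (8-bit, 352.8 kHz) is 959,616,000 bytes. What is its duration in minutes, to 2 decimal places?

Byte rate = 352,800 × 1 × 2 = 705,600 bytes/s.
Duration = 959,616,000 / 705,600 = 1,360 s.
1,360 s / 60 = 22.67 minutes.

22.67 minutes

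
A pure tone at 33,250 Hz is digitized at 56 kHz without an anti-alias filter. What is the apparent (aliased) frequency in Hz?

22,750 Hz

Nyquist = 56,000/2 = 28,000 Hz; 33,250 Hz exceeds it.
Alias = |33,250 − 1×56,000| = |33,250 − 56,000| = 22,750 Hz.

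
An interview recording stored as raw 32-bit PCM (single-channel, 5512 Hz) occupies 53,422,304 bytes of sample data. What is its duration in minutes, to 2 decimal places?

Byte rate = 5,512 × 4 × 1 = 22,048 bytes/s.
Duration = 53,422,304 / 22,048 = 2,423 s.
2,423 s / 60 = 40.38 minutes.

40.38 minutes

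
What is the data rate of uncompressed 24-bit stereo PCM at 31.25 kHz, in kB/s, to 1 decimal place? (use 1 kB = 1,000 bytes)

187.5 kB/s

Bit rate = 31,250 × 24 × 2 = 1,500,000 bits/s.
1,500,000 / 8 = 187,500 B/s = 187.5 kB/s.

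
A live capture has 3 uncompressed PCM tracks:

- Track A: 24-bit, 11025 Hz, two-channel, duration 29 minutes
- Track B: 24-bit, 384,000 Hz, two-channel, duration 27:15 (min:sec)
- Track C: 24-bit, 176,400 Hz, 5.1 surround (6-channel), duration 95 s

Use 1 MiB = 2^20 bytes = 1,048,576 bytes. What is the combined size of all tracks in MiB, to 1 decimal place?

Track A: 29 minutes = 1,740 s; 11,025 × 1,740 × 3 × 2 = 115,101,000 bytes.
Track B: 27:15 (min:sec) = 1,635 s; 384,000 × 1,635 × 3 × 2 = 3,767,040,000 bytes.
Track C: 176,400 × 95 × 3 × 6 = 301,644,000 bytes.
Total = 4,183,785,000 bytes = 3990.0 MiB.

3990.0 MiB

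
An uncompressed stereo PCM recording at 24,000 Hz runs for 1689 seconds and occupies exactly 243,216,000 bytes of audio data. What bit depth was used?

24 bits

Bytes per sample = 243,216,000 / (24,000 × 1,689 × 2) = 243,216,000 / 81,072,000 = 3.
Bit depth = 3 × 8 = 24 bits.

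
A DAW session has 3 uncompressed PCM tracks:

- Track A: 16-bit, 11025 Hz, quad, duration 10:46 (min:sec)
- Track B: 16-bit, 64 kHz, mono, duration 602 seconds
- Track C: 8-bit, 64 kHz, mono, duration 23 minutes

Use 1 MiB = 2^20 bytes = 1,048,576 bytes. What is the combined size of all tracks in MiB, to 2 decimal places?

212.05 MiB

Track A: 10:46 (min:sec) = 646 s; 11,025 × 646 × 2 × 4 = 56,977,200 bytes.
Track B: 64,000 × 602 × 2 × 1 = 77,056,000 bytes.
Track C: 23 minutes = 1,380 s; 64,000 × 1,380 × 1 × 1 = 88,320,000 bytes.
Total = 222,353,200 bytes = 212.05 MiB.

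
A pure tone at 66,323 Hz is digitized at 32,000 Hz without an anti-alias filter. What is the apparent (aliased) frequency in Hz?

2,323 Hz

Nyquist = 32,000/2 = 16,000 Hz; 66,323 Hz exceeds it.
Alias = |66,323 − 2×32,000| = |66,323 − 64,000| = 2,323 Hz.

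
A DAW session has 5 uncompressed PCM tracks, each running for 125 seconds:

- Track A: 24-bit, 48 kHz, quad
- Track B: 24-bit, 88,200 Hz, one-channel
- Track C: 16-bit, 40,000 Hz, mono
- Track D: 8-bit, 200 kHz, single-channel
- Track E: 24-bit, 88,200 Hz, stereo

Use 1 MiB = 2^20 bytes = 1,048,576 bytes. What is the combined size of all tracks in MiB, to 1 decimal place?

196.7 MiB

Track A: 48,000 × 125 × 3 × 4 = 72,000,000 bytes.
Track B: 88,200 × 125 × 3 × 1 = 33,075,000 bytes.
Track C: 40,000 × 125 × 2 × 1 = 10,000,000 bytes.
Track D: 200,000 × 125 × 1 × 1 = 25,000,000 bytes.
Track E: 88,200 × 125 × 3 × 2 = 66,150,000 bytes.
Total = 206,225,000 bytes = 196.7 MiB.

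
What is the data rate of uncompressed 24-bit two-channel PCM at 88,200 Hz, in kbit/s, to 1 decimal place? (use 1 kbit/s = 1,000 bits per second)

Bit rate = 88,200 × 24 × 2 = 4,233,600 bits/s.
= 4233.6 kbit/s.

4233.6 kbit/s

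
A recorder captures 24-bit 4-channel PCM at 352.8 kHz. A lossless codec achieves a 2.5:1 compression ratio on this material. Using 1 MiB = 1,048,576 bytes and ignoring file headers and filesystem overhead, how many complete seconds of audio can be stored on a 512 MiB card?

Uncompressed byte rate = 352,800 × 3 × 4 = 4,233,600 bytes/s.
After 2.5:1 compression, effective rate ≈ 1693440 bytes/s.
Capacity = 512 × 1,048,576 = 536,870,912 bytes.
536,870,912 / effective rate ≈ 317.03 s → 317 seconds.

317 seconds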